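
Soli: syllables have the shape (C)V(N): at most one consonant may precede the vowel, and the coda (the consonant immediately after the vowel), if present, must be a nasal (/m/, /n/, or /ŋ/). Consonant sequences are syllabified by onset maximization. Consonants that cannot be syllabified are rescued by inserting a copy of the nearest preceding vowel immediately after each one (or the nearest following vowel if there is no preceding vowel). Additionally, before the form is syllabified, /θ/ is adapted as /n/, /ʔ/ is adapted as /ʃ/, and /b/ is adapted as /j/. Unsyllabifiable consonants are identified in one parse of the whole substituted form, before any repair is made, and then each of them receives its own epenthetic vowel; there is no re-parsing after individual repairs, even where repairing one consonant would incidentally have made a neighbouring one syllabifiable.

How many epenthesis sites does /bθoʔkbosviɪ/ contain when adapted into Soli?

4

After substitution the input is /jnoʃkjosviɪ/.
The unsyllabifiable consonants are /j/, /ʃ/, /k/, /s/; each receives one epenthetic vowel.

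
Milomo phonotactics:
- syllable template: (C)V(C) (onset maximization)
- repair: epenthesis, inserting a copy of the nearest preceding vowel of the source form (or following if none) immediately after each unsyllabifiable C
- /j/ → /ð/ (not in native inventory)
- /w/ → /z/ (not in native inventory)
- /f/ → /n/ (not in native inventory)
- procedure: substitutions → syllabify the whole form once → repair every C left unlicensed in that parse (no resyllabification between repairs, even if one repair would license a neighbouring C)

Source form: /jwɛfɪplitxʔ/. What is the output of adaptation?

Substitution: /j/ → /ð/, /w/ → /z/, /f/ → /n/, giving /ðzɛnɪplitxʔ/.
Syllabifying with onset maximization leaves /ð/, /x/, /ʔ/ stranded (at most one coda consonant is licensed; onsets are limited to one consonant).
Inserting the epenthetic vowel yields /ð/ → /ðɛ/, /x/ → /xi/, /ʔ/ → /ʔi/.

ðɛzɛnɪplitxiʔi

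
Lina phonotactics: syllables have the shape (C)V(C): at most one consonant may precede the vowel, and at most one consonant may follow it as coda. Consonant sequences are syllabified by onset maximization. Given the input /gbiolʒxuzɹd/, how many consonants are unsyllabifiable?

4

The consonants /g/, /ʒ/, /ɹ/, /d/ cannot be parsed into a legal (C)V(C) syllable (at most one coda consonant is licensed; onsets are limited to one consonant).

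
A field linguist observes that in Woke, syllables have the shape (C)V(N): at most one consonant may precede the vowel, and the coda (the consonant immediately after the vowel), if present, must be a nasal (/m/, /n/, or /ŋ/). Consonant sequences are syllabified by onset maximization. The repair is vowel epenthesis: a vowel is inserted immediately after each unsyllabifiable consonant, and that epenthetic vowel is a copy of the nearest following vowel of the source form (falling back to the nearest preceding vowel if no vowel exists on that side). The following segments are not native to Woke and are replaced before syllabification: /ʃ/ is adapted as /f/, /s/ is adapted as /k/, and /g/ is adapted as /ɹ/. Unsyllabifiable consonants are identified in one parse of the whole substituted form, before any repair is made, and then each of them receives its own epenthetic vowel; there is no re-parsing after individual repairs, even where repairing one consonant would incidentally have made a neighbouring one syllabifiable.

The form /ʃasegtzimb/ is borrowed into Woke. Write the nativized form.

Substitution: /ʃ/ → /f/, /s/ → /k/, /g/ → /ɹ/, giving /fakeɹtzimb/.
Under (C)V(N), the unsyllabifiable consonants are /ɹ/, /t/, /b/ (only a nasal (/m/, /n/, or /ŋ/) is licensed in coda position; onsets are limited to one consonant).
Each unlicensed consonant becomes the onset of a new syllable: /ɹ/ → /ɹi/, /t/ → /ti/, /b/ → /bi/.

fakeɹitizimbi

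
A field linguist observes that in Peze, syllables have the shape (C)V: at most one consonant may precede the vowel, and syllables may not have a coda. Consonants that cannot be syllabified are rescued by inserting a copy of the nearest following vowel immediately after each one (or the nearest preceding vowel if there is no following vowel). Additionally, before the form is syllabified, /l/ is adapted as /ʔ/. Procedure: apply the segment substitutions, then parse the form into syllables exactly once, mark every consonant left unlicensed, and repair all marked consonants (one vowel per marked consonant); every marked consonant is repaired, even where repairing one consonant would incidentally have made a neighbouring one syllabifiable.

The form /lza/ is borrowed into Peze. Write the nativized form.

Substitution: /l/ → /ʔ/, giving /ʔza/.
Under (C)V, the unsyllabifiable consonants are /ʔ/ (no codas are permitted; onsets are limited to one consonant).
Inserting the epenthetic vowel yields /ʔ/ → /ʔa/.

ʔaza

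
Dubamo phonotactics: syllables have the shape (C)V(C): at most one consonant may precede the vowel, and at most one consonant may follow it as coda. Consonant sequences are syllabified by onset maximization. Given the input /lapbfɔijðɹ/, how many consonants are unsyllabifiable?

Under (C)V(C), the unsyllabifiable consonants are /b/, /ð/, /ɹ/ (at most one coda consonant is licensed; onsets are limited to one consonant).

3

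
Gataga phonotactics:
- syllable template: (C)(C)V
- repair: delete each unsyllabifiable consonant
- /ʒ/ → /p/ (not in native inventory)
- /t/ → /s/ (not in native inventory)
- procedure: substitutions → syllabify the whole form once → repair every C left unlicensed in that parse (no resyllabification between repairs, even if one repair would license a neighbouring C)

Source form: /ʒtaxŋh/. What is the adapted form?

Substitution: /ʒ/ → /p/, /t/ → /s/, giving /psaxŋh/.
The consonants /x/, /ŋ/, /h/ cannot be parsed into a legal (C)(C)V syllable (no codas are permitted; onsets may contain at most 2 consonants).
Each unlicensed consonant is deleted: /x/, /ŋ/, /h/.

psa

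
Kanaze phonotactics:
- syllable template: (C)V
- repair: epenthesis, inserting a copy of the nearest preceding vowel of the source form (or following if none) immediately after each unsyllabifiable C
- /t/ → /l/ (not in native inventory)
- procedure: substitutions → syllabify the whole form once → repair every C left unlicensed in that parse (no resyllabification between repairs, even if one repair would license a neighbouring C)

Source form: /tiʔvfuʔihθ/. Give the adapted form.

Substitution: /t/ → /l/, giving /liʔvfuʔihθ/.
Syllabifying with onset maximization leaves /ʔ/, /v/, /h/, /θ/ stranded (no codas are permitted; onsets are limited to one consonant).
Inserting the epenthetic vowel yields /ʔ/ → /ʔi/, /v/ → /vi/, /h/ → /hi/, /θ/ → /θi/.

liʔivifuʔihiθi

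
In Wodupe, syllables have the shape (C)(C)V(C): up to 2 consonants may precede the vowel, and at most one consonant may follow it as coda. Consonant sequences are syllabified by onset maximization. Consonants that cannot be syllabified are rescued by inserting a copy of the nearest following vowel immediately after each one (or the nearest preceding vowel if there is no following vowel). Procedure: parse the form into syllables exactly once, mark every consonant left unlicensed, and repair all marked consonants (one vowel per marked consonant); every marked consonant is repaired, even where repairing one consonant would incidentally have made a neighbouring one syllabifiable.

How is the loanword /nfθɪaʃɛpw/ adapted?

nɪfθɪaʃɛpwɛ

Under (C)(C)V(C), the unsyllabifiable consonants are /n/, /w/ (at most one coda consonant is licensed; onsets may contain at most 2 consonants).
Epenthesis after each stranded consonant: /n/ → /nɪ/, /w/ → /wɛ/.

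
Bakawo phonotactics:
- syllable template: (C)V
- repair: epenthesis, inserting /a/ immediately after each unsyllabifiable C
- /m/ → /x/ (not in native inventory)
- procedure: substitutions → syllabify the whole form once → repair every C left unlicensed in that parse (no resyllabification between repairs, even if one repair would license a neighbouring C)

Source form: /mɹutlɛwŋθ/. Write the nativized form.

Substitution: /m/ → /x/, giving /xɹutlɛwŋθ/.
Syllabifying with onset maximization leaves /x/, /t/, /w/, /ŋ/, /θ/ stranded (no codas are permitted; onsets are limited to one consonant).
Each unlicensed consonant becomes the onset of a new syllable: /x/ → /xa/, /t/ → /ta/, /w/ → /wa/, /ŋ/ → /ŋa/, /θ/ → /θa/.

xaɹutalɛwaŋaθa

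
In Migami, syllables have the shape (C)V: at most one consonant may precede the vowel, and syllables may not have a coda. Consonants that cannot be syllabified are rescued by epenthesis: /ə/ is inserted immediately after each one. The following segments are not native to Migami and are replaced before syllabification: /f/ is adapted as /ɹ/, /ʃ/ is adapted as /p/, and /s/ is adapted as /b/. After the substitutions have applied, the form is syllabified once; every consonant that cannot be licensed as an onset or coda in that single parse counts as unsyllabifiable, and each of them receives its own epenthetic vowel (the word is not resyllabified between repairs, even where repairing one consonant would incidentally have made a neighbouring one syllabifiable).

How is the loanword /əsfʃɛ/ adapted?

əbəɹəpɛ

Substitution: /s/ → /b/, /f/ → /ɹ/, /ʃ/ → /p/, giving /əbɹpɛ/.
Under (C)V, the unsyllabifiable consonants are /b/, /ɹ/ (no codas are permitted; onsets are limited to one consonant).
Each unlicensed consonant becomes the onset of a new syllable: /b/ → /bə/, /ɹ/ → /ɹə/.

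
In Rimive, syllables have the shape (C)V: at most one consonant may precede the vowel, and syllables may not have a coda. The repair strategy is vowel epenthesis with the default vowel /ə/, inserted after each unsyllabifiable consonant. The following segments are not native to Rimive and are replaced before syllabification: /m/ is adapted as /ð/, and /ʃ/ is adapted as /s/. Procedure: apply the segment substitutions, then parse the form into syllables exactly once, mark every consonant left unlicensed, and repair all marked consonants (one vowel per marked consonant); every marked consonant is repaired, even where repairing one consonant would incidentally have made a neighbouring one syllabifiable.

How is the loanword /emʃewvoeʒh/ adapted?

Substitution: /m/ → /ð/, /ʃ/ → /s/, giving /eðsewvoeʒh/.
The consonants /ð/, /w/, /ʒ/, /h/ cannot be parsed into a legal (C)V syllable (no codas are permitted; onsets are limited to one consonant).
Epenthesis after each stranded consonant: /ð/ → /ðə/, /w/ → /wə/, /ʒ/ → /ʒə/, /h/ → /hə/.

eðəsewəvoeʒəhə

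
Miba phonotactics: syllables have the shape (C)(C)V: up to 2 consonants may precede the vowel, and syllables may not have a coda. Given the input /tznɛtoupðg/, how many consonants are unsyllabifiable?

Syllabifying with onset maximization leaves /t/, /p/, /ð/, /g/ stranded (no codas are permitted; onsets may contain at most 2 consonants).

4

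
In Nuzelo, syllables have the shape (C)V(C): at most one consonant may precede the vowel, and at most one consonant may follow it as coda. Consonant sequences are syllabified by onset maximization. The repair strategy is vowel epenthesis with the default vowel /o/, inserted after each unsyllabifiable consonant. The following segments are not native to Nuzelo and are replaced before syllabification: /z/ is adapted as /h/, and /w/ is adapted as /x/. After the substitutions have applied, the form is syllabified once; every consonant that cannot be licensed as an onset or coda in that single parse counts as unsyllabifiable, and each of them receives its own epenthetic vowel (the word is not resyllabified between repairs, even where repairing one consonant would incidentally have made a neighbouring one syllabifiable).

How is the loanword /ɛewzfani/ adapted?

Substitution: /w/ → /x/, /z/ → /h/, giving /ɛexhfani/.
Under (C)V(C), the unsyllabifiable consonants are /h/ (at most one coda consonant is licensed; onsets are limited to one consonant).
Epenthesis after each stranded consonant: /h/ → /ho/.

ɛexhofani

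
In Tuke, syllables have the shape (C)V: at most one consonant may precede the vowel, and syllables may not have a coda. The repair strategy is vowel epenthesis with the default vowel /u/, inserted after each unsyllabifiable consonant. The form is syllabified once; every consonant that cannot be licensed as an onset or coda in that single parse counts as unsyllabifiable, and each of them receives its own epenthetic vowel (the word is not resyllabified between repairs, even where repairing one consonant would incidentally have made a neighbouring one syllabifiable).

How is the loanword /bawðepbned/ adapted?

The consonants /w/, /p/, /b/, /d/ cannot be parsed into a legal (C)V syllable (no codas are permitted; onsets are limited to one consonant).
Inserting the epenthetic vowel yields /w/ → /wu/, /p/ → /pu/, /b/ → /bu/, /d/ → /du/.

bawuðepubunedu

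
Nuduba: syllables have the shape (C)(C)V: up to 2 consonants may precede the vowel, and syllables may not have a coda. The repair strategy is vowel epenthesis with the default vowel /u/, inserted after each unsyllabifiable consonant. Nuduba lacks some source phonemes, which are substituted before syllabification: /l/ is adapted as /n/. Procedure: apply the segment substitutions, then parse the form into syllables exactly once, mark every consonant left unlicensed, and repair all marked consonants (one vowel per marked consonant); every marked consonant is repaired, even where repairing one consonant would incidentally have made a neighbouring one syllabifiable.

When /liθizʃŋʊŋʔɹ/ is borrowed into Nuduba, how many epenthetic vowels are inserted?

4

After substitution the input is /niθizʃŋʊŋʔɹ/.
The unsyllabifiable consonants are /z/, /ŋ/, /ʔ/, /ɹ/; each receives one epenthetic vowel.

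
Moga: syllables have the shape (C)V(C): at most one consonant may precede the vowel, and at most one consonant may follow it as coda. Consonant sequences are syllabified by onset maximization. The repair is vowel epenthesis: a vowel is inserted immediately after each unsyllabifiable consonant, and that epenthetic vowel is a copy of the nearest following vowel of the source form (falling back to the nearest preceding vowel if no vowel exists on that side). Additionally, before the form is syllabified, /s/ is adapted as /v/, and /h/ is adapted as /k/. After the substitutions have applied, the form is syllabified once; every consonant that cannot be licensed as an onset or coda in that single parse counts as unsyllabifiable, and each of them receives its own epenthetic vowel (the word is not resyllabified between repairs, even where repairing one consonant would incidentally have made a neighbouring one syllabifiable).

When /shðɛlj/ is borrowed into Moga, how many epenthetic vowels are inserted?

3

After substitution the input is /vkðɛlj/.
The unsyllabifiable consonants are /v/, /k/, /j/; each receives one epenthetic vowel.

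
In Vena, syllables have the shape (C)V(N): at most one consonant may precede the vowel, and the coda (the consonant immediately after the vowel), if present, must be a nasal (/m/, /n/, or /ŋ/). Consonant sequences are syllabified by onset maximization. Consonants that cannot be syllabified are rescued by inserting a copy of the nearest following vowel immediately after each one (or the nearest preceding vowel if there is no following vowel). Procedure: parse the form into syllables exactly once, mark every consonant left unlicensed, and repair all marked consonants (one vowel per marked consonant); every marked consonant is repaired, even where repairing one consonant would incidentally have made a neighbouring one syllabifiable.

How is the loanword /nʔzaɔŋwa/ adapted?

The consonants /n/, /ʔ/ cannot be parsed into a legal (C)V(N) syllable (only a nasal (/m/, /n/, or /ŋ/) is licensed in coda position; onsets are limited to one consonant).
Each unlicensed consonant becomes the onset of a new syllable: /n/ → /na/, /ʔ/ → /ʔa/.

naʔazaɔŋwa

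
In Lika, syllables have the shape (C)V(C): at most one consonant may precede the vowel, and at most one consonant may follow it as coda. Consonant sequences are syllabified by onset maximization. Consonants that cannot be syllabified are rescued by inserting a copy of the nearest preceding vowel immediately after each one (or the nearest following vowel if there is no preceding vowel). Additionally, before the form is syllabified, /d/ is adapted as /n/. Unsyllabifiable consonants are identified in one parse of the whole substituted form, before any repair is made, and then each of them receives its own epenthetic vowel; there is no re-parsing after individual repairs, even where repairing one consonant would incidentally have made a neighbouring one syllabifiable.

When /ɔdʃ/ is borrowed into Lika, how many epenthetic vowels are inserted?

After substitution the input is /ɔnʃ/.
The unsyllabifiable consonants are /ʃ/; each receives one epenthetic vowel.

1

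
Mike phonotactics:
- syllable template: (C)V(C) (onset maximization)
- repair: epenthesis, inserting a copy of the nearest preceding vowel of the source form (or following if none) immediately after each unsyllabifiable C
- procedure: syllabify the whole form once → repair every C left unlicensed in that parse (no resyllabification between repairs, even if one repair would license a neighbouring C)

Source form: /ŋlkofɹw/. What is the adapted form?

Syllabifying with onset maximization leaves /ŋ/, /l/, /ɹ/, /w/ stranded (at most one coda consonant is licensed; onsets are limited to one consonant).
Inserting the epenthetic vowel yields /ŋ/ → /ŋo/, /l/ → /lo/, /ɹ/ → /ɹo/, /w/ → /wo/.

ŋolokofɹowo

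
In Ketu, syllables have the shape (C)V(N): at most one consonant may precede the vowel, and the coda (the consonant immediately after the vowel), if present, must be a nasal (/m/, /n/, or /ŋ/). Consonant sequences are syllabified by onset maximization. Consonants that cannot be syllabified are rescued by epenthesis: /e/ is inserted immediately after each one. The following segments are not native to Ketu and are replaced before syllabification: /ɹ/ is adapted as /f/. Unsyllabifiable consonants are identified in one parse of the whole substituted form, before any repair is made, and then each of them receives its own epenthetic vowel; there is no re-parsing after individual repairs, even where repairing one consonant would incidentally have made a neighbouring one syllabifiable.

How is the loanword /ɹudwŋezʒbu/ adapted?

fudeweŋezeʒebu

Substitution: /ɹ/ → /f/, giving /fudwŋezʒbu/.
Syllabifying with onset maximization leaves /d/, /w/, /z/, /ʒ/ stranded (only a nasal (/m/, /n/, or /ŋ/) is licensed in coda position; onsets are limited to one consonant).
Each unlicensed consonant becomes the onset of a new syllable: /d/ → /de/, /w/ → /we/, /z/ → /ze/, /ʒ/ → /ʒe/.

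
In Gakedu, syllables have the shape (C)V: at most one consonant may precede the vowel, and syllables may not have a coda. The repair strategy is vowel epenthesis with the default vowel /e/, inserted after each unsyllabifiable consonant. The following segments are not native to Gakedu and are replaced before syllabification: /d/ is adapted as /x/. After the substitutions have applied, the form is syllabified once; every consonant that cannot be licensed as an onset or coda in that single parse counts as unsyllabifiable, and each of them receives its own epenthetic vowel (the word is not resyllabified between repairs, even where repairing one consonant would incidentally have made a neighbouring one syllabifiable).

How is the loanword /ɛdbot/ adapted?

ɛxebote

Substitution: /d/ → /x/, giving /ɛxbot/.
The consonants /x/, /t/ cannot be parsed into a legal (C)V syllable (no codas are permitted; onsets are limited to one consonant).
Each unlicensed consonant becomes the onset of a new syllable: /x/ → /xe/, /t/ → /te/.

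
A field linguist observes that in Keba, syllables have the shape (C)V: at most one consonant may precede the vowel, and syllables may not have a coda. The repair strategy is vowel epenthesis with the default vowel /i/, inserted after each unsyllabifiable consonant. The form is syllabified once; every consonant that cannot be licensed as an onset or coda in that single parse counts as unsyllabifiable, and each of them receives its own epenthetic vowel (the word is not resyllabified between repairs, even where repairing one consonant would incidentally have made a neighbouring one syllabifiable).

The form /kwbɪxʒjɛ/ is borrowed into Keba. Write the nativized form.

Under (C)V, the unsyllabifiable consonants are /k/, /w/, /x/, /ʒ/ (no codas are permitted; onsets are limited to one consonant).
Each unlicensed consonant becomes the onset of a new syllable: /k/ → /ki/, /w/ → /wi/, /x/ → /xi/, /ʒ/ → /ʒi/.

kiwibɪxiʒijɛ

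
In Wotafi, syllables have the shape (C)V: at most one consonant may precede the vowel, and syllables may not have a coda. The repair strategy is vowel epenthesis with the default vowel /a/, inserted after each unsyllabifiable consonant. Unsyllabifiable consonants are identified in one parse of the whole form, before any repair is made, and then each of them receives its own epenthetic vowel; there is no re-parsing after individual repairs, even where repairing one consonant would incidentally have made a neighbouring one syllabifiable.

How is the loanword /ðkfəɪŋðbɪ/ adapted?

ðakafəɪŋaðabɪ

Syllabifying with onset maximization leaves /ð/, /k/, /ŋ/, /ð/ stranded (no codas are permitted; onsets are limited to one consonant).
Epenthesis after each stranded consonant: /ð/ → /ða/, /k/ → /ka/, /ŋ/ → /ŋa/, /ð/ → /ða/.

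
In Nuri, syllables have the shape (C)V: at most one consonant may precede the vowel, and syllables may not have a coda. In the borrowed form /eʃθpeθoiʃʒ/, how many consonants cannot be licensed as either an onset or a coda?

4

Under (C)V, the unsyllabifiable consonants are /ʃ/, /θ/, /ʃ/, /ʒ/ (no codas are permitted; onsets are limited to one consonant).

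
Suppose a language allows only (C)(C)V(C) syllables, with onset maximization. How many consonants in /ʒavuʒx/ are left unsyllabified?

1

The consonants /x/ cannot be parsed into a legal (C)(C)V(C) syllable (at most one coda consonant is licensed; onsets may contain at most 2 consonants).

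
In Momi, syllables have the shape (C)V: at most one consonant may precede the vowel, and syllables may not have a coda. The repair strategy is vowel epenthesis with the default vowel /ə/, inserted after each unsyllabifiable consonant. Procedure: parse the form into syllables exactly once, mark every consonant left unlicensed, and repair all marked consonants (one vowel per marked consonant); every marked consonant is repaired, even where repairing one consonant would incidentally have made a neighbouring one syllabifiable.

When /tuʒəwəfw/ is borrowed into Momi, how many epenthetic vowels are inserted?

2

The unsyllabifiable consonants are /f/, /w/; each receives one epenthetic vowel.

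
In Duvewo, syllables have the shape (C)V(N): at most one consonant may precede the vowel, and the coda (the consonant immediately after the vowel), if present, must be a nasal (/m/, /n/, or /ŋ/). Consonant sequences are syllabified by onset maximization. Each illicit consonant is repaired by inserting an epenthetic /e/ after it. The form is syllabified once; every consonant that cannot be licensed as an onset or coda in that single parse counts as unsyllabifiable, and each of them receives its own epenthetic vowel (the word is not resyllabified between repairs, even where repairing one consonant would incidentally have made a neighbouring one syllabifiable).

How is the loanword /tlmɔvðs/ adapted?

telemɔveðese

The consonants /t/, /l/, /v/, /ð/, /s/ cannot be parsed into a legal (C)V(N) syllable (only a nasal (/m/, /n/, or /ŋ/) is licensed in coda position; onsets are limited to one consonant).
Each unlicensed consonant becomes the onset of a new syllable: /t/ → /te/, /l/ → /le/, /v/ → /ve/, /ð/ → /ðe/, /s/ → /se/.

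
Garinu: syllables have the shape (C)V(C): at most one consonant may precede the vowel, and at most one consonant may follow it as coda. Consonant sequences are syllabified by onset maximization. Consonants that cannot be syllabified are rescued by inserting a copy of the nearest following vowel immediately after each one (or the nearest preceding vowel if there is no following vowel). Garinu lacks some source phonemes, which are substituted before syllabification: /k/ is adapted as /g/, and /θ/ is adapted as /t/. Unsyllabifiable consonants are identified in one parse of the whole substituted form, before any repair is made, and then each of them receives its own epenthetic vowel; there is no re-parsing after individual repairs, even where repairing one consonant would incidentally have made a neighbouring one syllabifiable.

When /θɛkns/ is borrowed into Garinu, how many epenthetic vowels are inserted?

After substitution the input is /tɛgns/.
The unsyllabifiable consonants are /n/, /s/; each receives one epenthetic vowel.

2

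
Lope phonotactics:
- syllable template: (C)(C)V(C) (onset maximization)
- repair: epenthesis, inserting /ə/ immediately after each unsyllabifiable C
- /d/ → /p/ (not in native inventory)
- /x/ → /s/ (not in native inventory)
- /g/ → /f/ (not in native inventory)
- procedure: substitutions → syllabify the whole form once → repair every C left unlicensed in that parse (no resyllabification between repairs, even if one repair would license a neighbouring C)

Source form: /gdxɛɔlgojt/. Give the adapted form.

fəpsɛɔlfojtə

Substitution: /g/ → /f/, /d/ → /p/, /x/ → /s/, giving /fpsɛɔlfojt/.
The consonants /f/, /t/ cannot be parsed into a legal (C)(C)V(C) syllable (at most one coda consonant is licensed; onsets may contain at most 2 consonants).
Inserting the epenthetic vowel yields /f/ → /fə/, /t/ → /tə/.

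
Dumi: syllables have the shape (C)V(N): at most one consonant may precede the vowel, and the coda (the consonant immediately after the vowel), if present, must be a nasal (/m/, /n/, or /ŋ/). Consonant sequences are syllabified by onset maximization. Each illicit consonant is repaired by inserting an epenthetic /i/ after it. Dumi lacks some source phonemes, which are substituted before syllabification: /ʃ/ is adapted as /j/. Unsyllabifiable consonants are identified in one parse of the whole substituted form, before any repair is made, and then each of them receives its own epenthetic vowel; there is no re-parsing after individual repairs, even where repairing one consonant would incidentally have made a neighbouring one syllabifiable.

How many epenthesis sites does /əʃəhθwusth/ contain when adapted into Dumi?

5

After substitution the input is /əjəhθwusth/.
The unsyllabifiable consonants are /h/, /θ/, /s/, /t/, /h/; each receives one epenthetic vowel.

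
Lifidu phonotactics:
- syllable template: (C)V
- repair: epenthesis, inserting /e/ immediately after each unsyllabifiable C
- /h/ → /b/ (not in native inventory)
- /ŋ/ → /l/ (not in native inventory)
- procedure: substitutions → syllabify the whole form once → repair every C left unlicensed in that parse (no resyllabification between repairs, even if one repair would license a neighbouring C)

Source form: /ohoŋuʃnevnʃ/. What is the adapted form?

oboluʃeneveneʃe

Substitution: /h/ → /b/, /ŋ/ → /l/, giving /oboluʃnevnʃ/.
The consonants /ʃ/, /v/, /n/, /ʃ/ cannot be parsed into a legal (C)V syllable (no codas are permitted; onsets are limited to one consonant).
Each unlicensed consonant becomes the onset of a new syllable: /ʃ/ → /ʃe/, /v/ → /ve/, /n/ → /ne/, /ʃ/ → /ʃe/.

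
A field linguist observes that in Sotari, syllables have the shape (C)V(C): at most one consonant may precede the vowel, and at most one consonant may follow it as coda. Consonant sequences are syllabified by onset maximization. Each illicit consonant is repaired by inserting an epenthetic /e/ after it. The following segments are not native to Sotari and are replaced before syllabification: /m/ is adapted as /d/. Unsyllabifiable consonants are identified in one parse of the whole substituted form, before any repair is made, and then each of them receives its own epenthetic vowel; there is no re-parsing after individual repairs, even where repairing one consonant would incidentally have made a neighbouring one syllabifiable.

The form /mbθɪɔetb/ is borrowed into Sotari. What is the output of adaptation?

Substitution: /m/ → /d/, giving /dbθɪɔetb/.
Syllabifying with onset maximization leaves /d/, /b/, /b/ stranded (at most one coda consonant is licensed; onsets are limited to one consonant).
Each unlicensed consonant becomes the onset of a new syllable: /d/ → /de/, /b/ → /be/, /b/ → /be/.

debeθɪɔetbe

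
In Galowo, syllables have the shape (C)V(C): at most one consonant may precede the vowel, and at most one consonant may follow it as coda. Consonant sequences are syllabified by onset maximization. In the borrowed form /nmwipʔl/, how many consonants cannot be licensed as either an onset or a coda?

4

Under (C)V(C), the unsyllabifiable consonants are /n/, /m/, /ʔ/, /l/ (at most one coda consonant is licensed; onsets are limited to one consonant).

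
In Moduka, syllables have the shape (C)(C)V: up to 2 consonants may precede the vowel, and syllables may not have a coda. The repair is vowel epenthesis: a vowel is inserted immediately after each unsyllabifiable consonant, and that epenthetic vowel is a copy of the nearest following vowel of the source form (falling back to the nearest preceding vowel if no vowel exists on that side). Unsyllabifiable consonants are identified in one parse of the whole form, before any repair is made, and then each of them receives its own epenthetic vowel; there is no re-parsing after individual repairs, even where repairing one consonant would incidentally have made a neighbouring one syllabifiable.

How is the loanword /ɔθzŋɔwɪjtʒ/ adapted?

ɔθɔzŋɔwɪjɪtɪʒɪ

Under (C)(C)V, the unsyllabifiable consonants are /θ/, /j/, /t/, /ʒ/ (no codas are permitted; onsets may contain at most 2 consonants).
Inserting the epenthetic vowel yields /θ/ → /θɔ/, /j/ → /jɪ/, /t/ → /tɪ/, /ʒ/ → /ʒɪ/.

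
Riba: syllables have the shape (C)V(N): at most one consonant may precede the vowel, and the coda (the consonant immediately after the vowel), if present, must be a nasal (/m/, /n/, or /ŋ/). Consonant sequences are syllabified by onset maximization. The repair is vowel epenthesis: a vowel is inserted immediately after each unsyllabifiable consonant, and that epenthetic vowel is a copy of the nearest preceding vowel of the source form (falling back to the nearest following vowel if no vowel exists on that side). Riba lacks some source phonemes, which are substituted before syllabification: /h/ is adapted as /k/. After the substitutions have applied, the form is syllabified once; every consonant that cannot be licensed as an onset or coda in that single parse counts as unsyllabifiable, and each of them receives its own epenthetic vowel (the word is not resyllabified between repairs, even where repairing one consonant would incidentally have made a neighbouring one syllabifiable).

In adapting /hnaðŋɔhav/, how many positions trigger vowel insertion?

3

After substitution the input is /knaðŋɔkav/.
The unsyllabifiable consonants are /k/, /ð/, /v/; each receives one epenthetic vowel.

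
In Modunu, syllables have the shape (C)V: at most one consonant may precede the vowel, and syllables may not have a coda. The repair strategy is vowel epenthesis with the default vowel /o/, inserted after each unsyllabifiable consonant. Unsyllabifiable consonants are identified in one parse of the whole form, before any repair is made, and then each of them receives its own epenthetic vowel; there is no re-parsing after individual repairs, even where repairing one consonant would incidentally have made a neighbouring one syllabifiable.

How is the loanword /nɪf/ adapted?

nɪfo

The consonants /f/ cannot be parsed into a legal (C)V syllable (no codas are permitted; onsets are limited to one consonant).
Epenthesis after each stranded consonant: /f/ → /fo/.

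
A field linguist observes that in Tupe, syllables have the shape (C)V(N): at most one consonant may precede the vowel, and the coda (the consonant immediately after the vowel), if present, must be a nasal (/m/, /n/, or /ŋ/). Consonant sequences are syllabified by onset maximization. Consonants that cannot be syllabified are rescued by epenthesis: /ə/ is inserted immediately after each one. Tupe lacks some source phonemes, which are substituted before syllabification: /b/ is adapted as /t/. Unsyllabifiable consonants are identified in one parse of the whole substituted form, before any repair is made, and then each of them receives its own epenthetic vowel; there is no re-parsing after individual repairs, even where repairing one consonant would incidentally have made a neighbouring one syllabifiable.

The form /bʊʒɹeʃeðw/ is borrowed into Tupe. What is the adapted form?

Substitution: /b/ → /t/, giving /tʊʒɹeʃeðw/.
Under (C)V(N), the unsyllabifiable consonants are /ʒ/, /ð/, /w/ (only a nasal (/m/, /n/, or /ŋ/) is licensed in coda position; onsets are limited to one consonant).
Epenthesis after each stranded consonant: /ʒ/ → /ʒə/, /ð/ → /ðə/, /w/ → /wə/.

tʊʒəɹeʃeðəwə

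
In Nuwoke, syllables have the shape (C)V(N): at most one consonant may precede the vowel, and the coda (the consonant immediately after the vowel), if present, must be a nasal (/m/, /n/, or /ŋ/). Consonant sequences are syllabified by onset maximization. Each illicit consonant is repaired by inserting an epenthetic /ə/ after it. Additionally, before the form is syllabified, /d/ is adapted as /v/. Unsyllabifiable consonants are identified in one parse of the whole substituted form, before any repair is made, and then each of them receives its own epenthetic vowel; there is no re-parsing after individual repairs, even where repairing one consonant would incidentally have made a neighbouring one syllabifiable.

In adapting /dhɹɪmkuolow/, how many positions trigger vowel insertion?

After substitution the input is /vhɹɪmkuolow/.
The unsyllabifiable consonants are /v/, /h/, /w/; each receives one epenthetic vowel.

3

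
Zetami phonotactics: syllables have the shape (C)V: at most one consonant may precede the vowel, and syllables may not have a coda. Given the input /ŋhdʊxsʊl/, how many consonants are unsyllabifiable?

4

Syllabifying with onset maximization leaves /ŋ/, /h/, /x/, /l/ stranded (no codas are permitted; onsets are limited to one consonant).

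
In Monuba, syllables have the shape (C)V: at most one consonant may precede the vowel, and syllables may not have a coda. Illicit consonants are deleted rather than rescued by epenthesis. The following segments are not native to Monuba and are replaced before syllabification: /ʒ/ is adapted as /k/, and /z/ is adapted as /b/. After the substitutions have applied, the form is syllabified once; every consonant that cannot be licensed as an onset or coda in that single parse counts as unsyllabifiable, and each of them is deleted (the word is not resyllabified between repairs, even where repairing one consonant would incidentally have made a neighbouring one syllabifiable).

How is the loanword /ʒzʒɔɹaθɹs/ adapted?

kɔɹa

Substitution: /ʒ/ → /k/, /z/ → /b/, giving /kbkɔɹaθɹs/.
Under (C)V, the unsyllabifiable consonants are /k/, /b/, /θ/, /ɹ/, /s/ (no codas are permitted; onsets are limited to one consonant).
Deletion applies to /k/, /b/, /θ/, /ɹ/, /s/.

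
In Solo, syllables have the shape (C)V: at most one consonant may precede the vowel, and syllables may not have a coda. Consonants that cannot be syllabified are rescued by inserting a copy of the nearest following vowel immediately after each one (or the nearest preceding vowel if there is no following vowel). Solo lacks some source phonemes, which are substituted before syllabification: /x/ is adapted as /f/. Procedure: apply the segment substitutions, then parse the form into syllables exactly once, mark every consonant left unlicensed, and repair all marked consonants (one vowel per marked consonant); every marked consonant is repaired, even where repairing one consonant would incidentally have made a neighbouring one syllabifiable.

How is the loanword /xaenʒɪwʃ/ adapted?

Substitution: /x/ → /f/, giving /faenʒɪwʃ/.
Under (C)V, the unsyllabifiable consonants are /n/, /w/, /ʃ/ (no codas are permitted; onsets are limited to one consonant).
Inserting the epenthetic vowel yields /n/ → /nɪ/, /w/ → /wɪ/, /ʃ/ → /ʃɪ/.

faenɪʒɪwɪʃɪ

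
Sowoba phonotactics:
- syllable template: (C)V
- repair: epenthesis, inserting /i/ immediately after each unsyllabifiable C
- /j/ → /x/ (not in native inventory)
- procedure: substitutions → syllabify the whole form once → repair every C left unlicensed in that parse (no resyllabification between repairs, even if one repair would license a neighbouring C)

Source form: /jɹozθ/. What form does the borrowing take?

Substitution: /j/ → /x/, giving /xɹozθ/.
Under (C)V, the unsyllabifiable consonants are /x/, /z/, /θ/ (no codas are permitted; onsets are limited to one consonant).
Epenthesis after each stranded consonant: /x/ → /xi/, /z/ → /zi/, /θ/ → /θi/.

xiɹoziθi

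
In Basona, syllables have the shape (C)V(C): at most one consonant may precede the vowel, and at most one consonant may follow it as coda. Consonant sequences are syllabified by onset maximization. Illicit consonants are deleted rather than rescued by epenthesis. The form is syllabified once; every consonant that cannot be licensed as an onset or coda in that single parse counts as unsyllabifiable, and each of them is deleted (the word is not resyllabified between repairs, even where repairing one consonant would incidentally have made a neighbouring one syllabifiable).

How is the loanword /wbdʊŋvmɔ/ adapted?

dʊŋmɔ

Under (C)V(C), the unsyllabifiable consonants are /w/, /b/, /v/ (at most one coda consonant is licensed; onsets are limited to one consonant).
Deletion applies to /w/, /b/, /v/.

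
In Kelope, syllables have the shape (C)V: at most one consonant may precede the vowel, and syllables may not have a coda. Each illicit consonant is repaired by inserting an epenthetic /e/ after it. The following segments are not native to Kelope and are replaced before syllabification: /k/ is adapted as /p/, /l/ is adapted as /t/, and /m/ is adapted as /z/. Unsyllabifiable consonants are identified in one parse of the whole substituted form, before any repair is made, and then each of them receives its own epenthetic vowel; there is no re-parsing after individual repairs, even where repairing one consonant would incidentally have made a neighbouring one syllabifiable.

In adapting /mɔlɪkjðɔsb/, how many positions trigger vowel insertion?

After substitution the input is /zɔtɪpjðɔsb/.
The unsyllabifiable consonants are /p/, /j/, /s/, /b/; each receives one epenthetic vowel.

4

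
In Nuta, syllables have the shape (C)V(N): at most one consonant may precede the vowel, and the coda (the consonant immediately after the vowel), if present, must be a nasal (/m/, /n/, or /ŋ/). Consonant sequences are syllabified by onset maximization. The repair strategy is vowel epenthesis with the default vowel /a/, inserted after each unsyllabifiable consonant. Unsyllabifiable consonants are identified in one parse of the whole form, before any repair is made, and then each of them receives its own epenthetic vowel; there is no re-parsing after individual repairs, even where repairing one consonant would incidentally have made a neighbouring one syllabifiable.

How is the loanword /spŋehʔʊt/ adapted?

Syllabifying with onset maximization leaves /s/, /p/, /h/, /t/ stranded (only a nasal (/m/, /n/, or /ŋ/) is licensed in coda position; onsets are limited to one consonant).
Each unlicensed consonant becomes the onset of a new syllable: /s/ → /sa/, /p/ → /pa/, /h/ → /ha/, /t/ → /ta/.

sapaŋehaʔʊta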